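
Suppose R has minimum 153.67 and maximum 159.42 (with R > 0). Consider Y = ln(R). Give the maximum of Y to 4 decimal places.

ln(R) is increasing on this domain, so max(Y) comes from max(R) = 159.42: max(Y) = ln(159.42) ≈ 5.0715.

max(Y) = 5.0715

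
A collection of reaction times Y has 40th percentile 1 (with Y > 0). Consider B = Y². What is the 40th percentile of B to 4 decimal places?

40th percentile of B = 1

Y² is increasing, so P_{40}(B) = g(P_{40}(Y)) = 1.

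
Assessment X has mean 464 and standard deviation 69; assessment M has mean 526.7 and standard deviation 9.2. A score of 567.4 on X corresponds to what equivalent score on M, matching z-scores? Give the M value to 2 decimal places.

z = (567.4 − 464)/69 ≈ 1.4986.
M = 526.7 + z·9.2 = 526.7 + (567.4 − 464)·9.2/69 ≈ 540.49.

M = 540.49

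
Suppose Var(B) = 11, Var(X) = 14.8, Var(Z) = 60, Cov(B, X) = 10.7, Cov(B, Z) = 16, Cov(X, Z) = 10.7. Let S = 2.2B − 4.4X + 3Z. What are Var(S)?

Var(S) = a²·Var(B) + b²·Var(X) + c²·Var(Z) + 2ab·Cov(B, X) + 2ac·Cov(B, Z) + 2bc·Cov(X, Z), with a = 2.2, b = -4.4, c = 3.
= 53.24 + 286.528 + 540 + (-207.152) + 211.2 + (-282.48)
= 601.336.

Var(S) = 601.336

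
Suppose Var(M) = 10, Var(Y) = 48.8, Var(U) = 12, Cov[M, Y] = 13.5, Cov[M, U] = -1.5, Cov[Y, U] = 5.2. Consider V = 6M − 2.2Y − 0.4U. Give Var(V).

Var(V) = a²·Var(M) + b²·Var(Y) + c²·Var(U) + 2ab·Cov[M, Y] + 2ac·Cov[M, U] + 2bc·Cov[Y, U], with a = 6, b = -2.2, c = -0.4.
= 360 + 236.192 + 1.92 + (-356.4) + 7.2 + 9.152
= 258.064.

Var(V) = 258.064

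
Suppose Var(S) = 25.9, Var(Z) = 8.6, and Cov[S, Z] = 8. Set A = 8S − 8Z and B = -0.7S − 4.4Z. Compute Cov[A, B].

By bilinearity, Cov[A, B] = ac·Var(S) + bd·Var(Z) + (ad+bc)·Cov[S, Z], with a=8, b=-8, c=-0.7, d=-4.4.
ac·Var(S) = 8·(-0.7)·25.9 = -145.04
bd·Var(Z) = (-8)·(-4.4)·8.6 = 302.72
(ad+bc)·Cov[S, Z] = (-29.6)·8 = -236.8
Cov[A, B] = -145.04 + 302.72 + (-236.8) = -79.12.

Cov[A, B] = -79.12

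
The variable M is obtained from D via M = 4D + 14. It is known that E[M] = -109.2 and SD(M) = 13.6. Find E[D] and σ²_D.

E[D] = -30.8, σ²_D = 11.56

From M = 4D + 14: E[M] = a·E[D] + b, so E[D] = (E[M] − b)/a = (-109.2 − 14)/4 = -30.8.
σ²_M = 13.6² = 184.96.
σ²_M = a²·σ²_D, so σ²_D = 184.96/4² = 11.56.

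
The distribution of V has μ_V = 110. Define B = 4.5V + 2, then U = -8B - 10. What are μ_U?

μ_B = 4.5·110 + 2 = 497.
μ_U = (-8)·497 + (-10) = -3986.

μ_U = -3986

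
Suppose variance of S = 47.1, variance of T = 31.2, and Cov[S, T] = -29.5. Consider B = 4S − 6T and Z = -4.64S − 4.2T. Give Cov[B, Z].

Cov[B, Z] = -413.616

By bilinearity, Cov[B, Z] = ac·variance of S + bd·variance of T + (ad+bc)·Cov[S, T], with a=4, b=-6, c=-4.64, d=-4.2.
ac·variance of S = 4·(-4.64)·47.1 = -874.176
bd·variance of T = (-6)·(-4.2)·31.2 = 786.24
(ad+bc)·Cov[S, T] = (11.04)·(-29.5) = -325.68
Cov[B, Z] = -874.176 + 786.24 + (-325.68) = -413.616.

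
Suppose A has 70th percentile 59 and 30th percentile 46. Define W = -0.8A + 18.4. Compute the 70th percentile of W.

Since a = -0.8 < 0 the transformation is decreasing, reversing order: the 70th percentile of W corresponds to the 30th percentile of A.
So P_{70}(W) = a·P_{30}(A) + b = (-0.8)·46 + 18.4 = -18.4.

70th percentile of W = -18.4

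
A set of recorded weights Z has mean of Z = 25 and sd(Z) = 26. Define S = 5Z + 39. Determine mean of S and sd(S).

mean of S = 164, sd(S) = 130

S = 5Z + 39 is linear with a = 5, b = 39.
mean of S = a·mean of Z + b = 5·25 + 39 = 164.
sd(S) = |a|·sd(Z) = |5|·26 = 130.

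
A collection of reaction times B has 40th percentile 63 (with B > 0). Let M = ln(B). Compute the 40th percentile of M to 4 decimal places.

40th percentile of M = 4.1431

ln(B) is increasing, so P_{40}(M) = g(P_{40}(B)) ≈ 4.1431.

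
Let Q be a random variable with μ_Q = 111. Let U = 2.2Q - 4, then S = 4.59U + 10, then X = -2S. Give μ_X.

μ_U = 2.2·111 + (-4) = 240.2.
μ_S = 4.59·240.2 + 10 = 1112.518.
μ_X = (-2)·1112.518 = -2225.036.

μ_X = -2225.036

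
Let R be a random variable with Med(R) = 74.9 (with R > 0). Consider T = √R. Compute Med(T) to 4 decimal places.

√R is monotone on this domain, so Med(T) = √(74.9) ≈ 8.6545.

Med(T) = 8.6545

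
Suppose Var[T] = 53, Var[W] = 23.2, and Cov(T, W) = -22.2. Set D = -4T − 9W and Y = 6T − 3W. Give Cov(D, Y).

Cov(D, Y) = 286.8

By bilinearity, Cov(D, Y) = ac·Var[T] + bd·Var[W] + (ad+bc)·Cov(T, W), with a=-4, b=-9, c=6, d=-3.
ac·Var[T] = (-4)·6·53 = -1272
bd·Var[W] = (-9)·(-3)·23.2 = 626.4
(ad+bc)·Cov(T, W) = (-42)·(-22.2) = 932.4
Cov(D, Y) = -1272 + 626.4 + 932.4 = 286.8.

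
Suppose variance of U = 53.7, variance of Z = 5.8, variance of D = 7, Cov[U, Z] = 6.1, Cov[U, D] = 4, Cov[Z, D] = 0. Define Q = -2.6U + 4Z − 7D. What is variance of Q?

variance of Q = 817.532

variance of Q = a²·variance of U + b²·variance of Z + c²·variance of D + 2ab·Cov[U, Z] + 2ac·Cov[U, D] + 2bc·Cov[Z, D], with a = -2.6, b = 4, c = -7.
= 363.012 + 92.8 + 343 + (-126.88) + 145.6 + 0
= 817.532.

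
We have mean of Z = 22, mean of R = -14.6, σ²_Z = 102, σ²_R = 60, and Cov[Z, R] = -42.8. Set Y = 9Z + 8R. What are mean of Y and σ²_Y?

mean of Y = 9·mean of Z + 8·mean of R = 9·22 + 8·(-14.6) = 81.2.
σ²_Y = a²·σ²_Z + b²·σ²_R + 2ab·Cov[Z, R] with a = 9, b = 8.
= 9²·102 + 8²·60 + 2·9·8·(-42.8)
= 8262 + 3840 + (-6163.2) = 5938.8.

mean of Y = 81.2, σ²_Y = 5938.8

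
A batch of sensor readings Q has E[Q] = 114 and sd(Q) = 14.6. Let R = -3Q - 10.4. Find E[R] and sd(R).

R = -3Q - 10.4 is linear with a = -3, b = -10.4.
E[R] = a·E[Q] + b = (-3)·114 + (-10.4) = -352.4.
sd(R) = |a|·sd(Q) = |-3|·14.6 = 43.8.

E[R] = -352.4, sd(R) = 43.8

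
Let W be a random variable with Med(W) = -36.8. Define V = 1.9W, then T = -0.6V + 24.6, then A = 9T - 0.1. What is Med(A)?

Med(A) = 598.868

Med(V) = 1.9·(-36.8) = -69.92.
Med(T) = (-0.6)·(-69.92) + 24.6 = 66.552.
Med(A) = 9·66.552 + (-0.1) = 598.868.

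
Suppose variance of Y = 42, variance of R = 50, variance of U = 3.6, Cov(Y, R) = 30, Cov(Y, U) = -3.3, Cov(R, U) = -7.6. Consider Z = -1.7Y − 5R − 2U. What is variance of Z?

variance of Z = a²·variance of Y + b²·variance of R + c²·variance of U + 2ab·Cov(Y, R) + 2ac·Cov(Y, U) + 2bc·Cov(R, U), with a = -1.7, b = -5, c = -2.
= 121.38 + 1250 + 14.4 + 510 + (-22.44) + (-152)
= 1721.34.

variance of Z = 1721.34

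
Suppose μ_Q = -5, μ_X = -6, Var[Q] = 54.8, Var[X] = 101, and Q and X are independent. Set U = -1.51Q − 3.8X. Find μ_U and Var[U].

μ_U = 30.35, Var[U] = 1583.38948

μ_U = (-1.51)·μ_Q + (-3.8)·μ_X = (-1.51)·(-5) + (-3.8)·(-6) = 30.35.
Var[U] = a²·Var[Q] + b²·Var[X] + 2ab·Cov[Q, X] with a = -1.51, b = -3.8.
Independence gives Cov[Q, X] = 0.
= (-1.51)²·54.8 + (-3.8)²·101 + 2·(-1.51)·(-3.8)·0
= 124.94948 + 1458.44 + 0 = 1583.38948.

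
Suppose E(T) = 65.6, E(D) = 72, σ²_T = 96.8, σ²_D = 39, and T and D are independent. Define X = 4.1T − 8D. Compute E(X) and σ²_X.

E(X) = -307.04, σ²_X = 4123.208

E(X) = 4.1·E(T) + (-8)·E(D) = 4.1·65.6 + (-8)·72 = -307.04.
σ²_X = a²·σ²_T + b²·σ²_D + 2ab·Cov[T, D] with a = 4.1, b = -8.
Independence gives Cov[T, D] = 0.
= 4.1²·96.8 + (-8)²·39 + 2·4.1·(-8)·0
= 1627.208 + 2496 + 0 = 4123.208.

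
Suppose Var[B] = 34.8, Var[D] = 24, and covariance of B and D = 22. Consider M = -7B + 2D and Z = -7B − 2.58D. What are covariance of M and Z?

By bilinearity, covariance of M and Z = ac·Var[B] + bd·Var[D] + (ad+bc)·covariance of B and D, with a=-7, b=2, c=-7, d=-2.58.
ac·Var[B] = (-7)·(-7)·34.8 = 1705.2
bd·Var[D] = 2·(-2.58)·24 = -123.84
(ad+bc)·covariance of B and D = (4.06)·22 = 89.32
covariance of M and Z = 1705.2 + (-123.84) + 89.32 = 1670.68.

covariance of M and Z = 1670.68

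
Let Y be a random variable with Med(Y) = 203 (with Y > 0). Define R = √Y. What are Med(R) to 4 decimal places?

√Y is monotone on this domain, so Med(R) = √(203) ≈ 14.2478.

Med(R) = 14.2478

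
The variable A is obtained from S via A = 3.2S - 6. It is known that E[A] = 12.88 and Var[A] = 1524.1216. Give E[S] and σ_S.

E[S] = 5.9, σ_S = 12.2

From A = 3.2S - 6: E[A] = a·E[S] + b, so E[S] = (E[A] − b)/a = (12.88 − (-6))/3.2 = 5.9.
σ_A = √1524.1216 = 39.04.
σ_A = |a|·σ_S, so σ_S = 39.04/|3.2| = 12.2.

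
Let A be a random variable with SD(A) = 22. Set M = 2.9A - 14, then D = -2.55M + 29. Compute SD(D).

SD(D) = 162.69

SD(M) = |2.9|·22 = 63.8.
SD(D) = |-2.55|·63.8 = 162.69.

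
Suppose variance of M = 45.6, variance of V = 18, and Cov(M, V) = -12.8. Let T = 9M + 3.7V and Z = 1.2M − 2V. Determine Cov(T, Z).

Cov(T, Z) = 532.848

By bilinearity, Cov(T, Z) = ac·variance of M + bd·variance of V + (ad+bc)·Cov(M, V), with a=9, b=3.7, c=1.2, d=-2.
ac·variance of M = 9·1.2·45.6 = 492.48
bd·variance of V = 3.7·(-2)·18 = -133.2
(ad+bc)·Cov(M, V) = (-13.56)·(-12.8) = 173.568
Cov(T, Z) = 492.48 + (-133.2) + 173.568 = 532.848.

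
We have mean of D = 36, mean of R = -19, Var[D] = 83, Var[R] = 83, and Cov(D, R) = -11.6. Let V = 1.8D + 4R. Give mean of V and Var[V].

mean of V = 1.8·mean of D + 4·mean of R = 1.8·36 + 4·(-19) = -11.2.
Var[V] = a²·Var[D] + b²·Var[R] + 2ab·Cov(D, R) with a = 1.8, b = 4.
= 1.8²·83 + 4²·83 + 2·1.8·4·(-11.6)
= 268.92 + 1328 + (-167.04) = 1429.88.

mean of V = -11.2, Var[V] = 1429.88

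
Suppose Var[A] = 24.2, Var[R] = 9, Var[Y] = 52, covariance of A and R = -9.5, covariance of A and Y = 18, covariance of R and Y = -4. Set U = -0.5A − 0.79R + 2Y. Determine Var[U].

Var[U] = a²·Var[A] + b²·Var[R] + c²·Var[Y] + 2ab·covariance of A and R + 2ac·covariance of A and Y + 2bc·covariance of R and Y, with a = -0.5, b = -0.79, c = 2.
= 6.05 + 5.6169 + 208 + (-7.505) + (-36) + 12.64
= 188.8019.

Var[U] = 188.8019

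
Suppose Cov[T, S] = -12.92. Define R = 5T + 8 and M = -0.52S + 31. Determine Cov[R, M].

Cov[R, M] = 33.592

Cov[R, M] = a·c·Cov[T, S] = 5·(-0.52)·(-12.92) = 33.592. Additive constants drop out.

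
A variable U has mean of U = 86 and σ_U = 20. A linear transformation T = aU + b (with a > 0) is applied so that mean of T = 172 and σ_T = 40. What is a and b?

σ_T = a·σ_U (a > 0), so a = 40/20 = 2.
mean of T = a·mean of U + b, so b = 172 − 2·86 = 0.

a = 2, b = 0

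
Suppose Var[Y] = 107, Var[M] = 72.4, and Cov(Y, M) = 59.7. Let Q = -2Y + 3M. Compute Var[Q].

Var[Q] = a²·Var[Y] + b²·Var[M] + 2ab·Cov(Y, M) with a = -2, b = 3.
= (-2)²·107 + 3²·72.4 + 2·(-2)·3·59.7
= 428 + 651.6 + (-716.4) = 363.2.

Var[Q] = 363.2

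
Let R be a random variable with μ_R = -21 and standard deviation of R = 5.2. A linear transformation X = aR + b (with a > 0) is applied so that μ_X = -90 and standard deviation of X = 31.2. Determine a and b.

standard deviation of X = a·standard deviation of R (a > 0), so a = 31.2/5.2 = 6.
μ_X = a·μ_R + b, so b = -90 − 6·(-21) = 36.

a = 6, b = 36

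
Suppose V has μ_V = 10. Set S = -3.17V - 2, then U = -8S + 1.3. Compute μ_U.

μ_U = 270.9

μ_S = (-3.17)·10 + (-2) = -33.7.
μ_U = (-8)·(-33.7) + 1.3 = 270.9.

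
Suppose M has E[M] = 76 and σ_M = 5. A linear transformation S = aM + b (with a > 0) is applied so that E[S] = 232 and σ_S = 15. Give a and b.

σ_S = a·σ_M (a > 0), so a = 15/5 = 3.
E[S] = a·E[M] + b, so b = 232 − 3·76 = 4.

a = 3, b = 4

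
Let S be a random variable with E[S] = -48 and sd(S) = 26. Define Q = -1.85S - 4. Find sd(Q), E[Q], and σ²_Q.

sd(Q) = 48.1, E[Q] = 84.8, σ²_Q = 2313.61

Q = -1.85S - 4 is linear with a = -1.85, b = -4.
sd(Q) = |a|·sd(S) = |-1.85|·26 = 48.1.
E[Q] = a·E[S] + b = (-1.85)·(-48) + (-4) = 84.8.
σ²_S = 26² = 676.
σ²_Q = a²·σ²_S = (-1.85)²·676 = 2313.61 (the additive constant -4 does not affect variance).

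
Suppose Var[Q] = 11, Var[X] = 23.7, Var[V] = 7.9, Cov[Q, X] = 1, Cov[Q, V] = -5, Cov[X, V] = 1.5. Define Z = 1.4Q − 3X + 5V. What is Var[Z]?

Var[Z] = 308.96

Var[Z] = a²·Var[Q] + b²·Var[X] + c²·Var[V] + 2ab·Cov[Q, X] + 2ac·Cov[Q, V] + 2bc·Cov[X, V], with a = 1.4, b = -3, c = 5.
= 21.56 + 213.3 + 197.5 + (-8.4) + (-70) + (-45)
= 308.96.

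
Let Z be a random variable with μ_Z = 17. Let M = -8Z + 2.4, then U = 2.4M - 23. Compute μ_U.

μ_M = (-8)·17 + 2.4 = -133.6.
μ_U = 2.4·(-133.6) + (-23) = -343.64.

μ_U = -343.64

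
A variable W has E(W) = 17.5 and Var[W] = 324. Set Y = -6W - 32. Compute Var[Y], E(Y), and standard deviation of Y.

Var[Y] = 11664, E(Y) = -137, standard deviation of Y = 108

Y = -6W - 32 is linear with a = -6, b = -32.
Var[Y] = a²·Var[W] = (-6)²·324 = 11664 (the additive constant -32 does not affect variance).
E(Y) = a·E(W) + b = (-6)·17.5 + (-32) = -137.
standard deviation of W = √324 = 18.
standard deviation of Y = |a|·standard deviation of W = |-6|·18 = 108.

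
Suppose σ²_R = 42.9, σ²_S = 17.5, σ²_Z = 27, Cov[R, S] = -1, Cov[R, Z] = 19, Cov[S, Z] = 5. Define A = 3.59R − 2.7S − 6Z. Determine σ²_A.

σ²_A = a²·σ²_R + b²·σ²_S + c²·σ²_Z + 2ab·Cov[R, S] + 2ac·Cov[R, Z] + 2bc·Cov[S, Z], with a = 3.59, b = -2.7, c = -6.
= 552.89949 + 127.575 + 972 + 19.386 + (-818.52) + 162
= 1015.34049.

σ²_A = 1015.34049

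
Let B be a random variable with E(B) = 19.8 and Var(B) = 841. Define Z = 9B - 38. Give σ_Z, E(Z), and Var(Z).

σ_Z = 261, E(Z) = 140.2, Var(Z) = 68121

Z = 9B - 38 is linear with a = 9, b = -38.
σ_B = √841 = 29.
σ_Z = |a|·σ_B = |9|·29 = 261.
E(Z) = a·E(B) + b = 9·19.8 + (-38) = 140.2.
Var(Z) = a²·Var(B) = 9²·841 = 68121 (the additive constant -38 does not affect variance).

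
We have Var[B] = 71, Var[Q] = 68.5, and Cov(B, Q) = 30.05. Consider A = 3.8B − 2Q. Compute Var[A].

Var[A] = 842.48

Var[A] = a²·Var[B] + b²·Var[Q] + 2ab·Cov(B, Q) with a = 3.8, b = -2.
= 3.8²·71 + (-2)²·68.5 + 2·3.8·(-2)·30.05
= 1025.24 + 274 + (-456.76) = 842.48.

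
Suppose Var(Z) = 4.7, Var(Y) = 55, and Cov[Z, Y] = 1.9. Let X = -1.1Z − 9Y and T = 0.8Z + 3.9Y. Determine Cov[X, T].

Cov[X, T] = -1956.467

By bilinearity, Cov[X, T] = ac·Var(Z) + bd·Var(Y) + (ad+bc)·Cov[Z, Y], with a=-1.1, b=-9, c=0.8, d=3.9.
ac·Var(Z) = (-1.1)·0.8·4.7 = -4.136
bd·Var(Y) = (-9)·3.9·55 = -1930.5
(ad+bc)·Cov[Z, Y] = (-11.49)·1.9 = -21.831
Cov[X, T] = -4.136 + (-1930.5) + (-21.831) = -1956.467.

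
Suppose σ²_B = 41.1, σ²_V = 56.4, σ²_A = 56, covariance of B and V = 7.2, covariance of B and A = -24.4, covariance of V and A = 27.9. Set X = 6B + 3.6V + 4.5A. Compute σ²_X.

σ²_X = 3241.944

σ²_X = a²·σ²_B + b²·σ²_V + c²·σ²_A + 2ab·covariance of B and V + 2ac·covariance of B and A + 2bc·covariance of V and A, with a = 6, b = 3.6, c = 4.5.
= 1479.6 + 730.944 + 1134 + 311.04 + (-1317.6) + 903.96
= 3241.944.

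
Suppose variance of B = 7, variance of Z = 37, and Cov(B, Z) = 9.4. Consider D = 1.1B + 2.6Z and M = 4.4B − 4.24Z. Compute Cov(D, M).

Cov(D, M) = -310.3136

By bilinearity, Cov(D, M) = ac·variance of B + bd·variance of Z + (ad+bc)·Cov(B, Z), with a=1.1, b=2.6, c=4.4, d=-4.24.
ac·variance of B = 1.1·4.4·7 = 33.88
bd·variance of Z = 2.6·(-4.24)·37 = -407.888
(ad+bc)·Cov(B, Z) = (6.776)·9.4 = 63.6944
Cov(D, M) = 33.88 + (-407.888) + 63.6944 = -310.3136.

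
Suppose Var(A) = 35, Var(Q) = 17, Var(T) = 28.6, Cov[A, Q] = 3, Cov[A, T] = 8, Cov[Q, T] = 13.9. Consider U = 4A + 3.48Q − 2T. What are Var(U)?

Var(U) = 642.3088

Var(U) = a²·Var(A) + b²·Var(Q) + c²·Var(T) + 2ab·Cov[A, Q] + 2ac·Cov[A, T] + 2bc·Cov[Q, T], with a = 4, b = 3.48, c = -2.
= 560 + 205.8768 + 114.4 + 83.52 + (-128) + (-193.488)
= 642.3088.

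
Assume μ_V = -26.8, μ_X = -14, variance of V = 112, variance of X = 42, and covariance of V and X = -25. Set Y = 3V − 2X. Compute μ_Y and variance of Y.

μ_Y = -52.4, variance of Y = 1476

μ_Y = 3·μ_V + (-2)·μ_X = 3·(-26.8) + (-2)·(-14) = -52.4.
variance of Y = a²·variance of V + b²·variance of X + 2ab·covariance of V and X with a = 3, b = -2.
= 3²·112 + (-2)²·42 + 2·3·(-2)·(-25)
= 1008 + 168 + 300 = 1476.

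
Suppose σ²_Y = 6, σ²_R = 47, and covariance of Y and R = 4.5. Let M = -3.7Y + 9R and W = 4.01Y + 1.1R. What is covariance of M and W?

covariance of M and W = 520.368

By bilinearity, covariance of M and W = ac·σ²_Y + bd·σ²_R + (ad+bc)·covariance of Y and R, with a=-3.7, b=9, c=4.01, d=1.1.
ac·σ²_Y = (-3.7)·4.01·6 = -89.022
bd·σ²_R = 9·1.1·47 = 465.3
(ad+bc)·covariance of Y and R = (32.02)·4.5 = 144.09
covariance of M and W = -89.022 + 465.3 + 144.09 = 520.368.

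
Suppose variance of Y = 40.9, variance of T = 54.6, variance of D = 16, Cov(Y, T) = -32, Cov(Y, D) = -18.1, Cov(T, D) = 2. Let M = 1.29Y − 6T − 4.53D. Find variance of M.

variance of M = 3177.61803

variance of M = a²·variance of Y + b²·variance of T + c²·variance of D + 2ab·Cov(Y, T) + 2ac·Cov(Y, D) + 2bc·Cov(T, D), with a = 1.29, b = -6, c = -4.53.
= 68.06169 + 1965.6 + 328.3344 + 495.36 + 211.54194 + 108.72
= 3177.61803.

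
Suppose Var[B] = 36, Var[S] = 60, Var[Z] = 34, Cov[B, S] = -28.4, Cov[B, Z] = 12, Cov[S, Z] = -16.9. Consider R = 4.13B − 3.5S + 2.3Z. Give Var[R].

Var[R] = 2850.0184

Var[R] = a²·Var[B] + b²·Var[S] + c²·Var[Z] + 2ab·Cov[B, S] + 2ac·Cov[B, Z] + 2bc·Cov[S, Z], with a = 4.13, b = -3.5, c = 2.3.
= 614.0484 + 735 + 179.86 + 821.044 + 227.976 + 272.09
= 2850.0184.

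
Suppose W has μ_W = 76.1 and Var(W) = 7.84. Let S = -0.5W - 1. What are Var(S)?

Var(S) = 1.96

S = -0.5W - 1 is linear with a = -0.5, b = -1.
Var(S) = a²·Var(W) = (-0.5)²·7.84 = 1.96 (the additive constant -1 does not affect variance).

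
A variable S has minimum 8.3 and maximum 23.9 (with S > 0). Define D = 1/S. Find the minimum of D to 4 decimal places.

1/S is decreasing on this domain, so min(D) comes from max(S) = 23.9: min(D) = 1/(23.9) ≈ 0.0418.

min(D) = 0.0418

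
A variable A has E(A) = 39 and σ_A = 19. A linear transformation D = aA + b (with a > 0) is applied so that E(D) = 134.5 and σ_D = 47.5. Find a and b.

σ_D = a·σ_A (a > 0), so a = 47.5/19 = 2.5.
E(D) = a·E(A) + b, so b = 134.5 − 2.5·39 = 37.

a = 2.5, b = 37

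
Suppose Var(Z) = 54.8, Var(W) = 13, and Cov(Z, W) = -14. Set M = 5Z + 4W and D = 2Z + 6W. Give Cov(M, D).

By bilinearity, Cov(M, D) = ac·Var(Z) + bd·Var(W) + (ad+bc)·Cov(Z, W), with a=5, b=4, c=2, d=6.
ac·Var(Z) = 5·2·54.8 = 548
bd·Var(W) = 4·6·13 = 312
(ad+bc)·Cov(Z, W) = (38)·(-14) = -532
Cov(M, D) = 548 + 312 + (-532) = 328.

Cov(M, D) = 328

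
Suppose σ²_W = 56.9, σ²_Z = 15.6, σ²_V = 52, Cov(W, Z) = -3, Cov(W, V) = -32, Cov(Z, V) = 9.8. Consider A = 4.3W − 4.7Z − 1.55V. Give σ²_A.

σ²_A = 2212.221

σ²_A = a²·σ²_W + b²·σ²_Z + c²·σ²_V + 2ab·Cov(W, Z) + 2ac·Cov(W, V) + 2bc·Cov(Z, V), with a = 4.3, b = -4.7, c = -1.55.
= 1052.081 + 344.604 + 124.93 + 121.26 + 426.56 + 142.786
= 2212.221.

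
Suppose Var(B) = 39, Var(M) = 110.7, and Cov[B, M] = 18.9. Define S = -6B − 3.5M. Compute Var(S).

Var(S) = a²·Var(B) + b²·Var(M) + 2ab·Cov[B, M] with a = -6, b = -3.5.
= (-6)²·39 + (-3.5)²·110.7 + 2·(-6)·(-3.5)·18.9
= 1404 + 1356.075 + 793.8 = 3553.875.

Var(S) = 3553.875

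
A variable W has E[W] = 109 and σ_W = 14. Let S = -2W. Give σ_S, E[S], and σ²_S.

σ_S = 28, E[S] = -218, σ²_S = 784

S = -2W is linear with a = -2, b = 0.
σ_S = |a|·σ_W = |-2|·14 = 28.
E[S] = a·E[W] + b = (-2)·109 = -218.
σ²_W = 14² = 196.
σ²_S = a²·σ²_W = (-2)²·196 = 784.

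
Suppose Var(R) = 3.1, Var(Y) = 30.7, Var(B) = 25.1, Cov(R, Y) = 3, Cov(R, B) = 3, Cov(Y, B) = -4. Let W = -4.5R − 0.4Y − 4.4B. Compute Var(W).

Var(W) = a²·Var(R) + b²·Var(Y) + c²·Var(B) + 2ab·Cov(R, Y) + 2ac·Cov(R, B) + 2bc·Cov(Y, B), with a = -4.5, b = -0.4, c = -4.4.
= 62.775 + 4.912 + 485.936 + 10.8 + 118.8 + (-14.08)
= 669.143.

Var(W) = 669.143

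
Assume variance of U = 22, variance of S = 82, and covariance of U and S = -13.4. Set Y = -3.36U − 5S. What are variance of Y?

variance of Y = 1848.1312

variance of Y = a²·variance of U + b²·variance of S + 2ab·covariance of U and S with a = -3.36, b = -5.
= (-3.36)²·22 + (-5)²·82 + 2·(-3.36)·(-5)·(-13.4)
= 248.3712 + 2050 + (-450.24) = 1848.1312.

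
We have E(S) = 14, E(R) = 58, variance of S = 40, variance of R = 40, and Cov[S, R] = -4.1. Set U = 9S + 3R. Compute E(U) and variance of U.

E(U) = 300, variance of U = 3378.6

E(U) = 9·E(S) + 3·E(R) = 9·14 + 3·58 = 300.
variance of U = a²·variance of S + b²·variance of R + 2ab·Cov[S, R] with a = 9, b = 3.
= 9²·40 + 3²·40 + 2·9·3·(-4.1)
= 3240 + 360 + (-221.4) = 3378.6.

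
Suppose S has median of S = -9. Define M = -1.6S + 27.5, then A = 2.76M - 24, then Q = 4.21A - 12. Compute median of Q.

median of M = (-1.6)·(-9) + 27.5 = 41.9.
median of A = 2.76·41.9 + (-24) = 91.644.
median of Q = 4.21·91.644 + (-12) = 373.82124.

median of Q = 373.82124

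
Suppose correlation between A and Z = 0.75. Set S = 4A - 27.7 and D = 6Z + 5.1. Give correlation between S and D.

Linear rescalings preserve correlation up to sign; here the slopes 4 and 6 have the same sign, so correlation between S and D = correlation between A and Z = 0.75.

correlation between S and D = 0.75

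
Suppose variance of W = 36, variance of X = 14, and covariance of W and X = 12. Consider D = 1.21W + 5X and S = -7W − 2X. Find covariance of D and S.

By bilinearity, covariance of D and S = ac·variance of W + bd·variance of X + (ad+bc)·covariance of W and X, with a=1.21, b=5, c=-7, d=-2.
ac·variance of W = 1.21·(-7)·36 = -304.92
bd·variance of X = 5·(-2)·14 = -140
(ad+bc)·covariance of W and X = (-37.42)·12 = -449.04
covariance of D and S = -304.92 + (-140) + (-449.04) = -893.96.

covariance of D and S = -893.96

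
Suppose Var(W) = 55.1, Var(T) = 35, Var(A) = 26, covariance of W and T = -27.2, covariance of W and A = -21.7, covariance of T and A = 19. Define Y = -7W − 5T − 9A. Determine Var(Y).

Var(Y) = 2752.7

Var(Y) = a²·Var(W) + b²·Var(T) + c²·Var(A) + 2ab·covariance of W and T + 2ac·covariance of W and A + 2bc·covariance of T and A, with a = -7, b = -5, c = -9.
= 2699.9 + 875 + 2106 + (-1904) + (-2734.2) + 1710
= 2752.7.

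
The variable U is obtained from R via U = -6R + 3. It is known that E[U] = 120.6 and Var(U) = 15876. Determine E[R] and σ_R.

E[R] = -19.6, σ_R = 21

From U = -6R + 3: E[U] = a·E[R] + b, so E[R] = (E[U] − b)/a = (120.6 − 3)/(-6) = -19.6.
σ_U = √15876 = 126.
σ_U = |a|·σ_R, so σ_R = 126/|-6| = 21.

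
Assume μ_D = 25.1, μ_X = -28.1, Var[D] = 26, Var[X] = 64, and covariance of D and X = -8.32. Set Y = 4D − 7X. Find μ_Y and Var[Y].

μ_Y = 4·μ_D + (-7)·μ_X = 4·25.1 + (-7)·(-28.1) = 297.1.
Var[Y] = a²·Var[D] + b²·Var[X] + 2ab·covariance of D and X with a = 4, b = -7.
= 4²·26 + (-7)²·64 + 2·4·(-7)·(-8.32)
= 416 + 3136 + 465.92 = 4017.92.

μ_Y = 297.1, Var[Y] = 4017.92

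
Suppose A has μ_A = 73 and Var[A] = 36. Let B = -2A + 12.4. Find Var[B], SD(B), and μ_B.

B = -2A + 12.4 is linear with a = -2, b = 12.4.
Var[B] = a²·Var[A] = (-2)²·36 = 144 (the additive constant 12.4 does not affect variance).
SD(A) = √36 = 6.
SD(B) = |a|·SD(A) = |-2|·6 = 12.
μ_B = a·μ_A + b = (-2)·73 + 12.4 = -133.6.

Var[B] = 144, SD(B) = 12, μ_B = -133.6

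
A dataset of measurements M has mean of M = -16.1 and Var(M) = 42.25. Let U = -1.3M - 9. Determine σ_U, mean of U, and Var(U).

U = -1.3M - 9 is linear with a = -1.3, b = -9.
σ_M = √42.25 = 6.5.
σ_U = |a|·σ_M = |-1.3|·6.5 = 8.45.
mean of U = a·mean of M + b = (-1.3)·(-16.1) + (-9) = 11.93.
Var(U) = a²·Var(M) = (-1.3)²·42.25 = 71.4025 (the additive constant -9 does not affect variance).

σ_U = 8.45, mean of U = 11.93, Var(U) = 71.4025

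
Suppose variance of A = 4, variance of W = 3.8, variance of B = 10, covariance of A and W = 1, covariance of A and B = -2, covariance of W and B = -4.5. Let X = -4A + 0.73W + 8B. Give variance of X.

variance of X = a²·variance of A + b²·variance of W + c²·variance of B + 2ab·covariance of A and W + 2ac·covariance of A and B + 2bc·covariance of W and B, with a = -4, b = 0.73, c = 8.
= 64 + 2.02502 + 640 + (-5.84) + 128 + (-52.56)
= 775.62502.

variance of X = 775.62502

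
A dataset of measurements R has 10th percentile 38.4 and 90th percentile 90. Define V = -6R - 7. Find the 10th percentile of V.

10th percentile of V = -547

Since a = -6 < 0 the transformation is decreasing, reversing order: the 10th percentile of V corresponds to the 90th percentile of R.
So P_{10}(V) = a·P_{90}(R) + b = (-6)·90 + (-7) = -547.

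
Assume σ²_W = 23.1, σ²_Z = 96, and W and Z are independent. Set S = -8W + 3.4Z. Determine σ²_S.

σ²_S = 2588.16

σ²_S = a²·σ²_W + b²·σ²_Z + 2ab·Cov[W, Z] with a = -8, b = 3.4.
Independence gives Cov[W, Z] = 0.
= (-8)²·23.1 + 3.4²·96 + 2·(-8)·3.4·0
= 1478.4 + 1109.76 + 0 = 2588.16.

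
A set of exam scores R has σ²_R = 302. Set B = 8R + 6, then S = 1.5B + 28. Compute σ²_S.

σ²_B = 8²·302 = 19328.
σ²_S = 1.5²·19328 = 43488.

σ²_S = 43488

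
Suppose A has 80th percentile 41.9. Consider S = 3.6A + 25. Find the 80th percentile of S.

80th percentile of S = 175.84

Since a = 3.6 > 0 the transformation is increasing, so the 80th percentile of S = a·(P_{80} of A) + b = 3.6·41.9 + 25 = 175.84.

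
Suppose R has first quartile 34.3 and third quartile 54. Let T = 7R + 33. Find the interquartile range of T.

IQR of R = Q3 − Q1 = 54 − 34.3 = 19.7.
Under T = aR + b, IQR(T) = |a|·IQR(R) = |7|·19.7 = 137.9 (shifts cancel; spread scales by |a|).

IQR(T) = 137.9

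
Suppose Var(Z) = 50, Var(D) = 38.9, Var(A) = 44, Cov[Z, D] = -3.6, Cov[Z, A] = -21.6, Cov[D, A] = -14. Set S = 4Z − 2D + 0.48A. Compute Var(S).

Var(S) = 967.2736

Var(S) = a²·Var(Z) + b²·Var(D) + c²·Var(A) + 2ab·Cov[Z, D] + 2ac·Cov[Z, A] + 2bc·Cov[D, A], with a = 4, b = -2, c = 0.48.
= 800 + 155.6 + 10.1376 + 57.6 + (-82.944) + 26.88
= 967.2736.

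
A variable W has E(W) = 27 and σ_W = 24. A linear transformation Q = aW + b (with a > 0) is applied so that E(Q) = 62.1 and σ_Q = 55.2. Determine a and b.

a = 2.3, b = 0

σ_Q = a·σ_W (a > 0), so a = 55.2/24 = 2.3.
E(Q) = a·E(W) + b, so b = 62.1 − 2.3·27 = 0.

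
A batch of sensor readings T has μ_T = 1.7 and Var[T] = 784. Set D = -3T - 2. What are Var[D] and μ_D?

D = -3T - 2 is linear with a = -3, b = -2.
Var[D] = a²·Var[T] = (-3)²·784 = 7056 (the additive constant -2 does not affect variance).
μ_D = a·μ_T + b = (-3)·1.7 + (-2) = -7.1.

Var[D] = 7056, μ_D = -7.1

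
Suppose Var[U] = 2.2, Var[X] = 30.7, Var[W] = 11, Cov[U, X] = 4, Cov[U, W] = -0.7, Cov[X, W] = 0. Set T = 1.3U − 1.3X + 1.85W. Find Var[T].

Var[T] = a²·Var[U] + b²·Var[X] + c²·Var[W] + 2ab·Cov[U, X] + 2ac·Cov[U, W] + 2bc·Cov[X, W], with a = 1.3, b = -1.3, c = 1.85.
= 3.718 + 51.883 + 37.6475 + (-13.52) + (-3.367) + 0
= 76.3615.

Var[T] = 76.3615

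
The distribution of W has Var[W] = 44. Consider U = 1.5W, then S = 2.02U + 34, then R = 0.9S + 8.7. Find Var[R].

Var[U] = 1.5²·44 = 99.
Var[S] = 2.02²·99 = 403.9596.
Var[R] = 0.9²·403.9596 = 327.207276.

Var[R] = 327.207276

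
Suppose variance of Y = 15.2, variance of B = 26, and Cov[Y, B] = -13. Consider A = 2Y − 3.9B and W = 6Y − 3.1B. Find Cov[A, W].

By bilinearity, Cov[A, W] = ac·variance of Y + bd·variance of B + (ad+bc)·Cov[Y, B], with a=2, b=-3.9, c=6, d=-3.1.
ac·variance of Y = 2·6·15.2 = 182.4
bd·variance of B = (-3.9)·(-3.1)·26 = 314.34
(ad+bc)·Cov[Y, B] = (-29.6)·(-13) = 384.8
Cov[A, W] = 182.4 + 314.34 + 384.8 = 881.54.

Cov[A, W] = 881.54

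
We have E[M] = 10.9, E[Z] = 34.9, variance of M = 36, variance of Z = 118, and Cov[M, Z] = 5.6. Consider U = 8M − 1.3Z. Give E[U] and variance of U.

E[U] = 41.83, variance of U = 2386.94

E[U] = 8·E[M] + (-1.3)·E[Z] = 8·10.9 + (-1.3)·34.9 = 41.83.
variance of U = a²·variance of M + b²·variance of Z + 2ab·Cov[M, Z] with a = 8, b = -1.3.
= 8²·36 + (-1.3)²·118 + 2·8·(-1.3)·5.6
= 2304 + 199.42 + (-116.48) = 2386.94.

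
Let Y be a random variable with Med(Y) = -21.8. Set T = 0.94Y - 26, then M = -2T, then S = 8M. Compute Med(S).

Med(T) = 0.94·(-21.8) + (-26) = -46.492.
Med(M) = (-2)·(-46.492) = 92.984.
Med(S) = 8·92.984 = 743.872.

Med(S) = 743.872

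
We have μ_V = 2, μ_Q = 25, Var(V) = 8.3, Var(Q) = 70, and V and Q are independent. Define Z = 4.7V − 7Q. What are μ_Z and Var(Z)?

μ_Z = -165.6, Var(Z) = 3613.347

μ_Z = 4.7·μ_V + (-7)·μ_Q = 4.7·2 + (-7)·25 = -165.6.
Var(Z) = a²·Var(V) + b²·Var(Q) + 2ab·Cov[V, Q] with a = 4.7, b = -7.
Independence gives Cov[V, Q] = 0.
= 4.7²·8.3 + (-7)²·70 + 2·4.7·(-7)·0
= 183.347 + 3430 + 0 = 3613.347.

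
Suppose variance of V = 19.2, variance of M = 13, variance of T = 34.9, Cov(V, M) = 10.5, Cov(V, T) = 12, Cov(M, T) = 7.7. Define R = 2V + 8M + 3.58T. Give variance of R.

variance of R = a²·variance of V + b²·variance of M + c²·variance of T + 2ab·Cov(V, M) + 2ac·Cov(V, T) + 2bc·Cov(M, T), with a = 2, b = 8, c = 3.58.
= 76.8 + 832 + 447.29236 + 336 + 171.84 + 441.056
= 2304.98836.

variance of R = 2304.98836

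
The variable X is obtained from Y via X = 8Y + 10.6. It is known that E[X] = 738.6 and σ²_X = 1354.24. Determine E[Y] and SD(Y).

From X = 8Y + 10.6: E[X] = a·E[Y] + b, so E[Y] = (E[X] − b)/a = (738.6 − 10.6)/8 = 91.
SD(X) = √1354.24 = 36.8.
SD(X) = |a|·SD(Y), so SD(Y) = 36.8/|8| = 4.6.

E[Y] = 91, SD(Y) = 4.6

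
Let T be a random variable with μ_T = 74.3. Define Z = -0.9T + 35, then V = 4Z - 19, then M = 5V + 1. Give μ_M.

μ_Z = (-0.9)·74.3 + 35 = -31.87.
μ_V = 4·(-31.87) + (-19) = -146.48.
μ_M = 5·(-146.48) + 1 = -731.4.

μ_M = -731.4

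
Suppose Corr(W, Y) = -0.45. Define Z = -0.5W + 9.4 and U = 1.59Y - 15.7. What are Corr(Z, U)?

Linear rescalings preserve |correlation|; the slopes -0.5 and 1.59 have opposite signs, so the correlation flips sign: Corr(Z, U) = −Corr(W, Y) = 0.45.

Corr(Z, U) = 0.45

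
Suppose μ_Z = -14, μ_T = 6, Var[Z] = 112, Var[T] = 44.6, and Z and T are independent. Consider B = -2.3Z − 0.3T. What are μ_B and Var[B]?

μ_B = 30.4, Var[B] = 596.494

μ_B = (-2.3)·μ_Z + (-0.3)·μ_T = (-2.3)·(-14) + (-0.3)·6 = 30.4.
Var[B] = a²·Var[Z] + b²·Var[T] + 2ab·Cov(Z, T) with a = -2.3, b = -0.3.
Independence gives Cov(Z, T) = 0.
= (-2.3)²·112 + (-0.3)²·44.6 + 2·(-2.3)·(-0.3)·0
= 592.48 + 4.014 + 0 = 596.494.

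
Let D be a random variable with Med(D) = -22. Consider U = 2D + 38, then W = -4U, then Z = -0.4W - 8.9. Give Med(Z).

Med(Z) = -18.5

Med(U) = 2·(-22) + 38 = -6.
Med(W) = (-4)·(-6) = 24.
Med(Z) = (-0.4)·24 + (-8.9) = -18.5.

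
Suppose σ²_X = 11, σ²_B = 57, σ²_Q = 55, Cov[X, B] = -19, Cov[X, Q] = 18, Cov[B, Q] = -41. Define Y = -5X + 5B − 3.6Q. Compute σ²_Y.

σ²_Y = 5486.8

σ²_Y = a²·σ²_X + b²·σ²_B + c²·σ²_Q + 2ab·Cov[X, B] + 2ac·Cov[X, Q] + 2bc·Cov[B, Q], with a = -5, b = 5, c = -3.6.
= 275 + 1425 + 712.8 + 950 + 648 + 1476
= 5486.8.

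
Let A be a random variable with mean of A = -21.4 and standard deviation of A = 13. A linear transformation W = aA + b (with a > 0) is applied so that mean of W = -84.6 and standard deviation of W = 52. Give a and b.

standard deviation of W = a·standard deviation of A (a > 0), so a = 52/13 = 4.
mean of W = a·mean of A + b, so b = -84.6 − 4·(-21.4) = 1.

a = 4, b = 1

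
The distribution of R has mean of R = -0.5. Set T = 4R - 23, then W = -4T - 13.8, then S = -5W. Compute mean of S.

mean of S = -431

mean of T = 4·(-0.5) + (-23) = -25.
mean of W = (-4)·(-25) + (-13.8) = 86.2.
mean of S = (-5)·86.2 = -431.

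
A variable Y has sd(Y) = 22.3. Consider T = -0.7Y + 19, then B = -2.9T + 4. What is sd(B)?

sd(B) = 45.269

sd(T) = |-0.7|·22.3 = 15.61.
sd(B) = |-2.9|·15.61 = 45.269.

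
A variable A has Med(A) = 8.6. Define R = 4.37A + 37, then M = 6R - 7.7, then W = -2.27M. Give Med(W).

Med(R) = 4.37·8.6 + 37 = 74.582.
Med(M) = 6·74.582 + (-7.7) = 439.792.
Med(W) = (-2.27)·439.792 = -998.32784.

Med(W) = -998.32784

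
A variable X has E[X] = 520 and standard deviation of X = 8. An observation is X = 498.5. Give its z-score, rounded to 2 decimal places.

z = -2.69

z = (X − E[X]) / standard deviation of X = (498.5 − 520) / 8 ≈ -2.69.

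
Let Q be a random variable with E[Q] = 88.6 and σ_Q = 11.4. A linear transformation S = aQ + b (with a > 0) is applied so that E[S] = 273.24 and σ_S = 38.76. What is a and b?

a = 3.4, b = -28

σ_S = a·σ_Q (a > 0), so a = 38.76/11.4 = 3.4.
E[S] = a·E[Q] + b, so b = 273.24 − 3.4·88.6 = -28.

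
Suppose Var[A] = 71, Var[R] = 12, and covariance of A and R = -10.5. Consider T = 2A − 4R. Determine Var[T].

Var[T] = a²·Var[A] + b²·Var[R] + 2ab·covariance of A and R with a = 2, b = -4.
= 2²·71 + (-4)²·12 + 2·2·(-4)·(-10.5)
= 284 + 192 + 168 = 644.

Var[T] = 644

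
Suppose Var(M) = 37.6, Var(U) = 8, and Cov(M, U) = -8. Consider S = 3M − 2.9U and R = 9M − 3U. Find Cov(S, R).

Cov(S, R) = 1365.6

By bilinearity, Cov(S, R) = ac·Var(M) + bd·Var(U) + (ad+bc)·Cov(M, U), with a=3, b=-2.9, c=9, d=-3.
ac·Var(M) = 3·9·37.6 = 1015.2
bd·Var(U) = (-2.9)·(-3)·8 = 69.6
(ad+bc)·Cov(M, U) = (-35.1)·(-8) = 280.8
Cov(S, R) = 1015.2 + 69.6 + 280.8 = 1365.6.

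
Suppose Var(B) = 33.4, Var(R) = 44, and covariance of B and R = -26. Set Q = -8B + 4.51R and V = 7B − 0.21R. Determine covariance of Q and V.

By bilinearity, covariance of Q and V = ac·Var(B) + bd·Var(R) + (ad+bc)·covariance of B and R, with a=-8, b=4.51, c=7, d=-0.21.
ac·Var(B) = (-8)·7·33.4 = -1870.4
bd·Var(R) = 4.51·(-0.21)·44 = -41.6724
(ad+bc)·covariance of B and R = (33.25)·(-26) = -864.5
covariance of Q and V = -1870.4 + (-41.6724) + (-864.5) = -2776.5724.

covariance of Q and V = -2776.5724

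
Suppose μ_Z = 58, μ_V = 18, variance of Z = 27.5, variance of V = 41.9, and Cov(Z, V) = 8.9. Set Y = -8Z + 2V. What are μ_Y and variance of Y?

μ_Y = -428, variance of Y = 1642.8

μ_Y = (-8)·μ_Z + 2·μ_V = (-8)·58 + 2·18 = -428.
variance of Y = a²·variance of Z + b²·variance of V + 2ab·Cov(Z, V) with a = -8, b = 2.
= (-8)²·27.5 + 2²·41.9 + 2·(-8)·2·8.9
= 1760 + 167.6 + (-284.8) = 1642.8.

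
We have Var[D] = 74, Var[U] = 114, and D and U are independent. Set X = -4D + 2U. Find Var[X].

Var[X] = a²·Var[D] + b²·Var[U] + 2ab·Cov(D, U) with a = -4, b = 2.
Independence gives Cov(D, U) = 0.
= (-4)²·74 + 2²·114 + 2·(-4)·2·0
= 1184 + 456 + 0 = 1640.

Var[X] = 1640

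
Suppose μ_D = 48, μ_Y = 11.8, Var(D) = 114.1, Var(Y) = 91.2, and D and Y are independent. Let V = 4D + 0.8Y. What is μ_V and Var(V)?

μ_V = 201.44, Var(V) = 1883.968

μ_V = 4·μ_D + 0.8·μ_Y = 4·48 + 0.8·11.8 = 201.44.
Var(V) = a²·Var(D) + b²·Var(Y) + 2ab·Cov[D, Y] with a = 4, b = 0.8.
Independence gives Cov[D, Y] = 0.
= 4²·114.1 + 0.8²·91.2 + 2·4·0.8·0
= 1825.6 + 58.368 + 0 = 1883.968.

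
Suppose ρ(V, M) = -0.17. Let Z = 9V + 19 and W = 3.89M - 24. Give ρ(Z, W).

Linear rescalings preserve correlation up to sign; here the slopes 9 and 3.89 have the same sign, so ρ(Z, W) = ρ(V, M) = -0.17.

ρ(Z, W) = -0.17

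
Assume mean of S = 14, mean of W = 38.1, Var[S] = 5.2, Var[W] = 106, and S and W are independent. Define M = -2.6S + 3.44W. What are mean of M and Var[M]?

mean of M = (-2.6)·mean of S + 3.44·mean of W = (-2.6)·14 + 3.44·38.1 = 94.664.
Var[M] = a²·Var[S] + b²·Var[W] + 2ab·Cov(S, W) with a = -2.6, b = 3.44.
Independence gives Cov(S, W) = 0.
= (-2.6)²·5.2 + 3.44²·106 + 2·(-2.6)·3.44·0
= 35.152 + 1254.3616 + 0 = 1289.5136.

mean of M = 94.664, Var[M] = 1289.5136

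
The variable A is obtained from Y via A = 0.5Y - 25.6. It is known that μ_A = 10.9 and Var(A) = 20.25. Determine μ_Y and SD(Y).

μ_Y = 73, SD(Y) = 9

From A = 0.5Y - 25.6: μ_A = a·μ_Y + b, so μ_Y = (μ_A − b)/a = (10.9 − (-25.6))/0.5 = 73.
SD(A) = √20.25 = 4.5.
SD(A) = |a|·SD(Y), so SD(Y) = 4.5/|0.5| = 9.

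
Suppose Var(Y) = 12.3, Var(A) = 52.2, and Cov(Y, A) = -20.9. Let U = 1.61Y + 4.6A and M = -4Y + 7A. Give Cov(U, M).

Cov(U, M) = 1750.645

By bilinearity, Cov(U, M) = ac·Var(Y) + bd·Var(A) + (ad+bc)·Cov(Y, A), with a=1.61, b=4.6, c=-4, d=7.
ac·Var(Y) = 1.61·(-4)·12.3 = -79.212
bd·Var(A) = 4.6·7·52.2 = 1680.84
(ad+bc)·Cov(Y, A) = (-7.13)·(-20.9) = 149.017
Cov(U, M) = -79.212 + 1680.84 + 149.017 = 1750.645.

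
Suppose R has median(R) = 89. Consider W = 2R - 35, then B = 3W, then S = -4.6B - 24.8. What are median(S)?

median(W) = 2·89 + (-35) = 143.
median(B) = 3·143 = 429.
median(S) = (-4.6)·429 + (-24.8) = -1998.2.

median(S) = -1998.2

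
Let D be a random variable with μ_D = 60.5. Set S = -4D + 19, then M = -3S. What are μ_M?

μ_S = (-4)·60.5 + 19 = -223.
μ_M = (-3)·(-223) = 669.

μ_M = 669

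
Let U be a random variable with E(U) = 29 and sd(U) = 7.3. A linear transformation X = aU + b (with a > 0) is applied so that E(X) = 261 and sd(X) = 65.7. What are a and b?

sd(X) = a·sd(U) (a > 0), so a = 65.7/7.3 = 9.
E(X) = a·E(U) + b, so b = 261 − 9·29 = 0.

a = 9, b = 0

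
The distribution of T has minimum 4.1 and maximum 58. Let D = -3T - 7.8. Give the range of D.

Range(D) = 161.7

Range of T = 58 − 4.1 = 53.9.
Range(D) = |a|·Range(T) = |-3|·53.9 = 161.7.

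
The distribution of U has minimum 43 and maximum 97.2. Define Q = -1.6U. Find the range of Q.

Range of U = 97.2 − 43 = 54.2.
Range(Q) = |a|·Range(U) = |-1.6|·54.2 = 86.72.

Range(Q) = 86.72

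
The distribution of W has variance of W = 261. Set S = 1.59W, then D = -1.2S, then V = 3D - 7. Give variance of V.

variance of S = 1.59²·261 = 659.8341.
variance of D = (-1.2)²·659.8341 = 950.161104.
variance of V = 3²·950.161104 = 8551.449936.

variance of V = 8551.449936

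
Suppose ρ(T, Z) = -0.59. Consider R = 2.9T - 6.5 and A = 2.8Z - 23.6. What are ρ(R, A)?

ρ(R, A) = -0.59

Linear rescalings preserve correlation up to sign; here the slopes 2.9 and 2.8 have the same sign, so ρ(R, A) = ρ(T, Z) = -0.59.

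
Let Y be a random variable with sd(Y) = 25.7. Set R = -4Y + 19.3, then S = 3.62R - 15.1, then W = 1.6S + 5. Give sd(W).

sd(W) = 595.4176

sd(R) = |-4|·25.7 = 102.8.
sd(S) = |3.62|·102.8 = 372.136.
sd(W) = |1.6|·372.136 = 595.4176.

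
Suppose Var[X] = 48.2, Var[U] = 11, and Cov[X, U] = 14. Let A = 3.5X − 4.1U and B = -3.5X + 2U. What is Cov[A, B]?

Cov[A, B] = -381.75

By bilinearity, Cov[A, B] = ac·Var[X] + bd·Var[U] + (ad+bc)·Cov[X, U], with a=3.5, b=-4.1, c=-3.5, d=2.
ac·Var[X] = 3.5·(-3.5)·48.2 = -590.45
bd·Var[U] = (-4.1)·2·11 = -90.2
(ad+bc)·Cov[X, U] = (21.35)·14 = 298.9
Cov[A, B] = -590.45 + (-90.2) + 298.9 = -381.75.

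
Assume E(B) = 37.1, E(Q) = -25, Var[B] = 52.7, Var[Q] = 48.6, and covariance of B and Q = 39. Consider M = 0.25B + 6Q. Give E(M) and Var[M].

E(M) = 0.25·E(B) + 6·E(Q) = 0.25·37.1 + 6·(-25) = -140.725.
Var[M] = a²·Var[B] + b²·Var[Q] + 2ab·covariance of B and Q with a = 0.25, b = 6.
= 0.25²·52.7 + 6²·48.6 + 2·0.25·6·39
= 3.29375 + 1749.6 + 117 = 1869.89375.

E(M) = -140.725, Var[M] = 1869.89375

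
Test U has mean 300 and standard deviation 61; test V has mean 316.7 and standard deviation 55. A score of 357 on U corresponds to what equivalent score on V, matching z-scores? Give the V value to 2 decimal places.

z = (357 − 300)/61 ≈ 0.9344.
V = 316.7 + z·55 = 316.7 + (357 − 300)·55/61 ≈ 368.09.

V = 368.09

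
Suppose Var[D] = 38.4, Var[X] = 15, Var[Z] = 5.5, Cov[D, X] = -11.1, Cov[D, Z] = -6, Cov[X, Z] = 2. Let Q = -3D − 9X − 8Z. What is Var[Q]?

Var[Q] = a²·Var[D] + b²·Var[X] + c²·Var[Z] + 2ab·Cov[D, X] + 2ac·Cov[D, Z] + 2bc·Cov[X, Z], with a = -3, b = -9, c = -8.
= 345.6 + 1215 + 352 + (-599.4) + (-288) + 288
= 1313.2.

Var[Q] = 1313.2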